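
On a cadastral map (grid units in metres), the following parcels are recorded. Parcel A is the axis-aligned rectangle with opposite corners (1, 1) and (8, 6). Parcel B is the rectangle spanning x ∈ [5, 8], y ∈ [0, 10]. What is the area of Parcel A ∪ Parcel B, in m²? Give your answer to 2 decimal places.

By inclusion–exclusion:
Individual areas: |Parcel A| = 35, |Parcel B| = 30.
|Parcel A∩Parcel B|: x∈[5,8], y∈[1,6] → 3·5 = 15.
|Parcel A ∪ Parcel B| = 65 − 15 = 50.00.

50.00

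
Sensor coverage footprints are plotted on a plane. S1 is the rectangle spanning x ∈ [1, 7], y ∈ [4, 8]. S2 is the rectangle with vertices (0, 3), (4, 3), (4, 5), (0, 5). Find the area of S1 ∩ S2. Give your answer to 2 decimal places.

3.00

|S1∩S2|: x∈[1,4], y∈[4,5] → 3·1 = 3.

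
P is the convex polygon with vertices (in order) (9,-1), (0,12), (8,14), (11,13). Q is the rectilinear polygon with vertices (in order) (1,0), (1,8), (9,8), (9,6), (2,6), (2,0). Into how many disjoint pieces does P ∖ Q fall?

P ∖ Q is a single connected region.

1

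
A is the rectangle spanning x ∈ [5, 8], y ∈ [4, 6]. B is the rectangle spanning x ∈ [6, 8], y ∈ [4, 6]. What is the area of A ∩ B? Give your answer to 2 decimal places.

|A∩B|: x∈[6,8], y∈[4,6] → 2·2 = 4.

4.00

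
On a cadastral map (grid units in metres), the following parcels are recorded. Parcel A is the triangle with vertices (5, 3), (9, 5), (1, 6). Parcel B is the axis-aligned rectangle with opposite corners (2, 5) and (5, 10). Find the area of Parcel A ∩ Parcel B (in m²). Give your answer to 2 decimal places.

2.02

The intersection is the polygon with vertices (5,5.5), (5,5), (2.333,5), (2,5.25), (2,5.875).
By the shoelace formula its area is 2.02.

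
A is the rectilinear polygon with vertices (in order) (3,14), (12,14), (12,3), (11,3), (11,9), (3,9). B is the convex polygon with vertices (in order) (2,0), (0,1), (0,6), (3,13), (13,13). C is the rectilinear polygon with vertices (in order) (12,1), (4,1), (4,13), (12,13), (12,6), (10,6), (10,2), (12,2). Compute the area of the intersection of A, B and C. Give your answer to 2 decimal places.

The intersection is the polygon with vertices (9.615,9), (4,9), (4,13), (12,13), (12,11.818).
By the shoelace formula its area is 28.64.

28.64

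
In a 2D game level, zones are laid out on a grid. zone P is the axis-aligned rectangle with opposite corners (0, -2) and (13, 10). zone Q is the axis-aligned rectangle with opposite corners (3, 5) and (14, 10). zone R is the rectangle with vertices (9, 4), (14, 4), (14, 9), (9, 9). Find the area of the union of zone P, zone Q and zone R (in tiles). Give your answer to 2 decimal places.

162.00

By inclusion–exclusion:
Individual areas: |zone P| = 156, |zone Q| = 55, |zone R| = 25.
|zone P∩zone Q|: x∈[3,13], y∈[5,10] → 10·5 = 50.
|zone P∩zone R|: x∈[9,13], y∈[4,9] → 4·5 = 20.
|zone Q∩zone R|: x∈[9,14], y∈[5,9] → 5·4 = 20.
|zone P∩zone Q∩zone R| = 16.
|zone P ∪ zone Q ∪ zone R| = 236 − 90 + 16 = 162.00.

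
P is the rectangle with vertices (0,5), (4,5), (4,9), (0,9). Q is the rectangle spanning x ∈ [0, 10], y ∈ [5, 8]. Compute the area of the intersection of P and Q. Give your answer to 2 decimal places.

12.00

|P∩Q|: x∈[0,4], y∈[5,8] → 4·3 = 12.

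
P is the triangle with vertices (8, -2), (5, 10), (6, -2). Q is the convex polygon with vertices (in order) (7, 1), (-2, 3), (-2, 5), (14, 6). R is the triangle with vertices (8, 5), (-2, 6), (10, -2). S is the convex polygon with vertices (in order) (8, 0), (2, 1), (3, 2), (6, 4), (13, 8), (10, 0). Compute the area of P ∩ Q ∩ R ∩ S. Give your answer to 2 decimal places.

3.54

The intersection is the polygon with vertices (5.726,1.283), (5.526,3.684), (6,4), (6.438,4.25), (7.212,1.151), (7,1).
By the shoelace formula its area is 3.54.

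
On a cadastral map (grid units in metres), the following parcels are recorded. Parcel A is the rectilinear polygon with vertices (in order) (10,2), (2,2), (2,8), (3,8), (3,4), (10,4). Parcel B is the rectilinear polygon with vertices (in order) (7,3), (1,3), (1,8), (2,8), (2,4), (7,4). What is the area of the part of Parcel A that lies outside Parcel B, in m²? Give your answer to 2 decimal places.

15.00

|Parcel A| = 20, |Parcel A∩Parcel B| = 5.
|Parcel A ∖ Parcel B| = |Parcel A| − |Parcel A∩Parcel B| = 20 − 5 = 15.00.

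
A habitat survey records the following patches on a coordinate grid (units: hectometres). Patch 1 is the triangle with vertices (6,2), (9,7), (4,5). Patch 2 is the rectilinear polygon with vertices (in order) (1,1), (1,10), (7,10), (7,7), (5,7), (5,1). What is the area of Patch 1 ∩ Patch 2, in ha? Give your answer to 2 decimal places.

0.95

The intersection is the polygon with vertices (4,5), (5,5.4), (5,3.5).
By the shoelace formula its area is 0.95.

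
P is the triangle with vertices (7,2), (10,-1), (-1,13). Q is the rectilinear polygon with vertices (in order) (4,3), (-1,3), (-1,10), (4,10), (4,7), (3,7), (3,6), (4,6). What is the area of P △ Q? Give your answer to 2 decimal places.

36.92

|P| = 4.5, |Q| = 34, |P∩Q| = 0.789.
|P △ Q| = |P| + |Q| − 2·|P∩Q| = 4.5 + 34 − 1.5779 = 36.92.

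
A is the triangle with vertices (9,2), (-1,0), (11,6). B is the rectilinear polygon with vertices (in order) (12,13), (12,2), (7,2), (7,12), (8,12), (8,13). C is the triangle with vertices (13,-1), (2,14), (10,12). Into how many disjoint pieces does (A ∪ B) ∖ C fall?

2

(A ∪ B) ∖ C splits into 2 disjoint pieces (area 19.8455, area 12.1667).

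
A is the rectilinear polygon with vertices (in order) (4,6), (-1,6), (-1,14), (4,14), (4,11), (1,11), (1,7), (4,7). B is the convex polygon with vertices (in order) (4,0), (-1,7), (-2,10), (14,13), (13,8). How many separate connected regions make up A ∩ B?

2

A ∩ B splits into 2 disjoint pieces (area 11.3929, area 0.0417).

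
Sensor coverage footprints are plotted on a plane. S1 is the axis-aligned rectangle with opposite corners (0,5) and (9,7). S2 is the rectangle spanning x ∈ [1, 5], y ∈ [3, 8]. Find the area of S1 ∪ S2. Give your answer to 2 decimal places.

By inclusion–exclusion:
Individual areas: |S1| = 18, |S2| = 20.
|S1∩S2|: x∈[1,5], y∈[5,7] → 4·2 = 8.
|S1 ∪ S2| = 38 − 8 = 30.00.

30.00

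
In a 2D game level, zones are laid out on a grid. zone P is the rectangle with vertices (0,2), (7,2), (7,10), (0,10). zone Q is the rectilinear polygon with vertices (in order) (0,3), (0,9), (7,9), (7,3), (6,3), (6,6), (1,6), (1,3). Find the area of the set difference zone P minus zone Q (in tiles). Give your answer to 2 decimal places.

|zone P| = 56, |zone P∩zone Q| = 27.
|zone P ∖ zone Q| = |zone P| − |zone P∩zone Q| = 56 − 27 = 29.00.

29.00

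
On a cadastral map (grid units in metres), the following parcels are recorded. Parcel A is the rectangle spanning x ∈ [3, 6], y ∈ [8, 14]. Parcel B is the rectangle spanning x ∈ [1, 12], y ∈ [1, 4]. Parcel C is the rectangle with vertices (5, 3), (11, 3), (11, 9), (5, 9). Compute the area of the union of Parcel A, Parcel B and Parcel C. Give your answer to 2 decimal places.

By inclusion–exclusion:
Individual areas: |Parcel A| = 18, |Parcel B| = 33, |Parcel C| = 36.
|Parcel A∩Parcel B| = 0 (no overlap).
|Parcel A∩Parcel C|: x∈[5,6], y∈[8,9] → 1·1 = 1.
|Parcel B∩Parcel C|: x∈[5,11], y∈[3,4] → 6·1 = 6.
|Parcel A∩Parcel B∩Parcel C| = 0.
|Parcel A ∪ Parcel B ∪ Parcel C| = 87 − 7 + 0 = 80.00.

80.00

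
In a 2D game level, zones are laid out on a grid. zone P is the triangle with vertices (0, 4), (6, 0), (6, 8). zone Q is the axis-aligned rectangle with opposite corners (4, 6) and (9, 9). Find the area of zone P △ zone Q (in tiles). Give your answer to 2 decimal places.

33.67

|zone P| = 24, |zone Q| = 15, |zone P∩zone Q| = 2.6667.
|zone P △ zone Q| = |zone P| + |zone Q| − 2·|zone P∩zone Q| = 24 + 15 − 5.3333 = 33.67.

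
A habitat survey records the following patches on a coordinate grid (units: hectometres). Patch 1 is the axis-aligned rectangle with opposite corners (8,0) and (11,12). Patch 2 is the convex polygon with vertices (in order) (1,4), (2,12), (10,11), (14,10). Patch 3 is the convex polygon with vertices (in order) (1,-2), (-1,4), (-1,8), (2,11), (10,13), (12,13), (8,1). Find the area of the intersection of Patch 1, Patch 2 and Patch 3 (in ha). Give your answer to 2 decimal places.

8.98

The intersection is the polygon with vertices (8,7.231), (8,11.25), (10,11), (11,10.75), (11,10), (10.454,8.364).
By the shoelace formula its area is 8.98.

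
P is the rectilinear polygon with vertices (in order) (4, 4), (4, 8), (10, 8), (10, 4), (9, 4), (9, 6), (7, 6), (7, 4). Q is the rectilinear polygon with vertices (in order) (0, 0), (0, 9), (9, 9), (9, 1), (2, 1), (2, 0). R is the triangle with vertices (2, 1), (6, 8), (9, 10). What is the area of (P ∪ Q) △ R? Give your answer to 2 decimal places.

|P ∪ Q| = 78.
|(P ∪ Q) ∩ R| = 6.1389.
|(P ∪ Q) △ R| = 78 + 6.5 − 12.2778 = 72.22.

72.22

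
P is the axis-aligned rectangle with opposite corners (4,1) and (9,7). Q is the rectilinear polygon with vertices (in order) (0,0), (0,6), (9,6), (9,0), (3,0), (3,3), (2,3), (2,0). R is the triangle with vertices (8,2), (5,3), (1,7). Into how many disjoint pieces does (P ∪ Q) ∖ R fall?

1

(P ∪ Q) ∖ R is a single connected region.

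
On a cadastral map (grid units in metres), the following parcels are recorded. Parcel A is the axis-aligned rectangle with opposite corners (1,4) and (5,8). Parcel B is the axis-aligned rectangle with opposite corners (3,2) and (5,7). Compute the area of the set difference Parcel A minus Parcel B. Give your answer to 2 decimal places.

|Parcel A∩Parcel B|: x∈[3,5], y∈[4,7] → 2·3 = 6.
|Parcel A| = 16.
|Parcel A ∖ Parcel B| = |Parcel A| − |Parcel A∩Parcel B| = 16 − 6 = 10.00.

10.00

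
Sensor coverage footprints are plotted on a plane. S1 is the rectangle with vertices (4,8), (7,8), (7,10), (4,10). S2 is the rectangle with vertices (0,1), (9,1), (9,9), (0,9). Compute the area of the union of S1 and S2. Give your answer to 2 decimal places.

By inclusion–exclusion:
Individual areas: |S1| = 6, |S2| = 72.
|S1∩S2|: x∈[4,7], y∈[8,9] → 3·1 = 3.
|S1 ∪ S2| = 78 − 3 = 75.00.

75.00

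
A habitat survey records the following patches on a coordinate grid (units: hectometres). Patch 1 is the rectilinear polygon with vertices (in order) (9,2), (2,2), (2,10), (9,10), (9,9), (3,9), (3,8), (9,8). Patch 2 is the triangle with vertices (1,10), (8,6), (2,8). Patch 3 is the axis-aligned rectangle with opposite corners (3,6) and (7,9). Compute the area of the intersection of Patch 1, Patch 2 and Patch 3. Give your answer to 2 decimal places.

2.21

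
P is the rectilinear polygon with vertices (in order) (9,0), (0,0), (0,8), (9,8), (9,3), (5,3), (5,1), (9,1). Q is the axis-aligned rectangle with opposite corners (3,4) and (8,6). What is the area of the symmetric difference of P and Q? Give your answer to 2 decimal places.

|P| = 64, |Q| = 10, |P∩Q| = 10.
|P △ Q| = |P| + |Q| − 2·|P∩Q| = 64 + 10 − 20 = 54.00.

54.00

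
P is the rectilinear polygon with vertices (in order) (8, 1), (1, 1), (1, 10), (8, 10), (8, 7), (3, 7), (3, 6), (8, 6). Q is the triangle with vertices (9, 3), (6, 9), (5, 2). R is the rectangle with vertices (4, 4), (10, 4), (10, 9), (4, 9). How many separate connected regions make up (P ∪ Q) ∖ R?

(P ∪ Q) ∖ R is a single connected region.

1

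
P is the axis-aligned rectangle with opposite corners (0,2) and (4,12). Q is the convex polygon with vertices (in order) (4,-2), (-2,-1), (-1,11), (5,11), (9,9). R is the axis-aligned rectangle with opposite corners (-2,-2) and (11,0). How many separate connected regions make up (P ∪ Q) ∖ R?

(P ∪ Q) ∖ R is a single connected region.

1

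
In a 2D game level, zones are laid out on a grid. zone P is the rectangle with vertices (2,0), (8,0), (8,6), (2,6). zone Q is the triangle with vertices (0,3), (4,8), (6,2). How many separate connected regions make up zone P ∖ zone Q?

2

zone P ∖ zone Q splits into 2 disjoint pieces (area 24, area 0.1).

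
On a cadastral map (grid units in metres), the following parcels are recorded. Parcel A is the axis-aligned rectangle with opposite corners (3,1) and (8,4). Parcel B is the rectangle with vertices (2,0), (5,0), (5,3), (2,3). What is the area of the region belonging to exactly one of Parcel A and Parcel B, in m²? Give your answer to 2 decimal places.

16.00

|Parcel A∩Parcel B|: x∈[3,5], y∈[1,3] → 2·2 = 4.
|Parcel A △ Parcel B| = |Parcel A| + |Parcel B| − 2·|Parcel A∩Parcel B| = 15 + 9 − 8 = 16.00.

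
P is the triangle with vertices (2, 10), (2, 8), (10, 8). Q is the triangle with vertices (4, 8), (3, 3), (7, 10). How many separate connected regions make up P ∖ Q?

2

P ∖ Q splits into 2 disjoint pieces (area 4.7273, area 1.8772).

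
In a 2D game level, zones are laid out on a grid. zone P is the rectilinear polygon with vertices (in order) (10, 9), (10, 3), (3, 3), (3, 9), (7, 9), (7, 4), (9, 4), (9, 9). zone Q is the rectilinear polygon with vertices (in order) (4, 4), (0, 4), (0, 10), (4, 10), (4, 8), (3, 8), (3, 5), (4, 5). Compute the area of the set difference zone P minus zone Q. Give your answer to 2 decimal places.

30.00

|zone P| = 32, |zone P∩zone Q| = 2.
|zone P ∖ zone Q| = |zone P| − |zone P∩zone Q| = 32 − 2 = 30.00.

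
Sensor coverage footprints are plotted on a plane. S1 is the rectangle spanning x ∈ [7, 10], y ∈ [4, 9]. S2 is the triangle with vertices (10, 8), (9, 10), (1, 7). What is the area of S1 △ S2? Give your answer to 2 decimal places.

|S1| = 15, |S2| = 9.5, |S1∩S2| = 3.25.
|S1 △ S2| = |S1| + |S2| − 2·|S1∩S2| = 15 + 9.5 − 6.5 = 18.00.

18.00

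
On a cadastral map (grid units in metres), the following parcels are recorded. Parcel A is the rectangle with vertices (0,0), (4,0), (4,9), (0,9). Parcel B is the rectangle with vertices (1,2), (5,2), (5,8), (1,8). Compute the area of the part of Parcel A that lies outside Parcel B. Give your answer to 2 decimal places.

18.00

|Parcel A∩Parcel B|: x∈[1,4], y∈[2,8] → 3·6 = 18.
|Parcel A| = 36.
|Parcel A ∖ Parcel B| = |Parcel A| − |Parcel A∩Parcel B| = 36 − 18 = 18.00.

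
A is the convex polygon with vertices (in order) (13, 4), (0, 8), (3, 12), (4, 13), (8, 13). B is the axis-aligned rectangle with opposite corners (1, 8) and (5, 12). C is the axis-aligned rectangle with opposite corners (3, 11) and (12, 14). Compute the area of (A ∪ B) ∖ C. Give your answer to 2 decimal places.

|A ∪ B| = 61.6667.
|(A ∪ B) ∩ C| = 10.6111.
|(A ∪ B) ∖ C| = 61.6667 − 10.6111 = 51.06.

51.06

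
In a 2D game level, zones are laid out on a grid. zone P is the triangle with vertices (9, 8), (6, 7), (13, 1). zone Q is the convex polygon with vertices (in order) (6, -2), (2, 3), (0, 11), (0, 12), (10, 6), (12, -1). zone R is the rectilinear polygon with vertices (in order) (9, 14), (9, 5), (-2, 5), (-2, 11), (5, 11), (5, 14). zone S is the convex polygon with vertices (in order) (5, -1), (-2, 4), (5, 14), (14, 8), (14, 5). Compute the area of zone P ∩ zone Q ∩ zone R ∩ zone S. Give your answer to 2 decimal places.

4.12

The intersection is the polygon with vertices (9,6.6), (9,5), (8.333,5), (6,7), (7.5,7.5).
By the shoelace formula its area is 4.12.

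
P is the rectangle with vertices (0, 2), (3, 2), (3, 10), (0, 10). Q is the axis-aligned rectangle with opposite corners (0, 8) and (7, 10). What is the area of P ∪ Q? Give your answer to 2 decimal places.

32.00

By inclusion–exclusion:
Individual areas: |P| = 24, |Q| = 14.
|P∩Q|: x∈[0,3], y∈[8,10] → 3·2 = 6.
|P ∪ Q| = 38 − 6 = 32.00.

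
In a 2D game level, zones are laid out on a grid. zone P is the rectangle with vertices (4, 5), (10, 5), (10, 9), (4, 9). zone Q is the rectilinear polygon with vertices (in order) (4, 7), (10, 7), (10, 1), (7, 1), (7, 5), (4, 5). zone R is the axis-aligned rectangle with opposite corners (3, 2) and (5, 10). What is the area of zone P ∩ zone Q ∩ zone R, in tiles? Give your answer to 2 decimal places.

The intersection is the polygon with vertices (4,5), (4,7), (5,7), (5,5).
By the shoelace formula its area is 2.00.

2.00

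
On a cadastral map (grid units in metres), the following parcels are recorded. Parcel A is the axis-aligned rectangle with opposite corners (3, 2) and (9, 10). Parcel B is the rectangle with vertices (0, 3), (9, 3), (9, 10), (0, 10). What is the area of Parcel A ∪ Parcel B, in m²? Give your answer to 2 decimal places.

69.00

By inclusion–exclusion:
Individual areas: |Parcel A| = 48, |Parcel B| = 63.
|Parcel A∩Parcel B|: x∈[3,9], y∈[3,10] → 6·7 = 42.
|Parcel A ∪ Parcel B| = 111 − 42 = 69.00.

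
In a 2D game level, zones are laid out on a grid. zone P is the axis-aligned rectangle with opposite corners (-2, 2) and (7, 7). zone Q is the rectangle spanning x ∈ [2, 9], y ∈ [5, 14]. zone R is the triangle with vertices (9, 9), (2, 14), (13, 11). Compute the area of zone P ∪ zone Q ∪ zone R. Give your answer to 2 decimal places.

104.18

By inclusion–exclusion:
Individual areas: |zone P| = 45, |zone Q| = 63, |zone R| = 17.
|zone P∩zone Q|: x∈[2,7], y∈[5,7] → 5·2 = 10.
|zone P∩zone R| = 0.
|zone Q∩zone R| = 10.8182.
|zone P∩zone Q∩zone R| = 0.
|zone P ∪ zone Q ∪ zone R| = 125 − 20.8182 + 0 = 104.18.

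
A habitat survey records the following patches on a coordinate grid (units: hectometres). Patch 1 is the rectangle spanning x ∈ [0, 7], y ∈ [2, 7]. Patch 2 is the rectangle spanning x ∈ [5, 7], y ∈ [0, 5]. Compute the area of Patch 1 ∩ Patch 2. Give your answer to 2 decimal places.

6.00

|Patch 1∩Patch 2|: x∈[5,7], y∈[2,5] → 2·3 = 6.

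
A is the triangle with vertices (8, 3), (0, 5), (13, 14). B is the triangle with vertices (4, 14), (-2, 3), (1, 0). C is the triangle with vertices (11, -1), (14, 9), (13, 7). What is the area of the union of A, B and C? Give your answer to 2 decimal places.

By inclusion–exclusion:
Individual areas: |A| = 49, |B| = 25.5, |C| = 2.
|A∩B| = 2.2531.
|A∩C| = 0.
|B∩C| = 0.
|A∩B∩C| = 0.
|A ∪ B ∪ C| = 76.5 − 2.2531 + 0 = 74.25.

74.25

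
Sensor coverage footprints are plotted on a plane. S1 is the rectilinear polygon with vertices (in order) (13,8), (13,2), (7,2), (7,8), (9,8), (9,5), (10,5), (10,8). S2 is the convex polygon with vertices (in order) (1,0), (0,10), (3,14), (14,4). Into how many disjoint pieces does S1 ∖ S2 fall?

2

S1 ∖ S2 splits into 2 disjoint pieces (area 5.1818, area 4.6538).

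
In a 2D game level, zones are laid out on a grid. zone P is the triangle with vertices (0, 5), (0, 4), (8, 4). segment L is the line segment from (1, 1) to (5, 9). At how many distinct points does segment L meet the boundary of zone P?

2

The segment meets the boundary at (2.824,4.647), (2.5,4).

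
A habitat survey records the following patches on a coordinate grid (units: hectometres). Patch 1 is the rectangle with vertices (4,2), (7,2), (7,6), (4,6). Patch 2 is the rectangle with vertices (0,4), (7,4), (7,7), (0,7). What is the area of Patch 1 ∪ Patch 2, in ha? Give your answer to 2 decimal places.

By inclusion–exclusion:
Individual areas: |Patch 1| = 12, |Patch 2| = 21.
|Patch 1∩Patch 2|: x∈[4,7], y∈[4,6] → 3·2 = 6.
|Patch 1 ∪ Patch 2| = 33 − 6 = 27.00.

27.00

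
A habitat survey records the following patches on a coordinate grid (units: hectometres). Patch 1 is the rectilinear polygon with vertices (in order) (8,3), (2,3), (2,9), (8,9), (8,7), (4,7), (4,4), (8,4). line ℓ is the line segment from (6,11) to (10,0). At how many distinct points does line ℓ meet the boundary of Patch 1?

2

The segment meets the boundary at (7.455,7), (6.727,9).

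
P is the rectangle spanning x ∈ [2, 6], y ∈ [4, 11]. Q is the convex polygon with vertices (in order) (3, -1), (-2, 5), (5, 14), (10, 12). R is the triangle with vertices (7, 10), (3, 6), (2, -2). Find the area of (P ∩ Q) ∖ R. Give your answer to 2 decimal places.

|P ∩ Q| = 27.6264.
|(P ∩ Q) ∩ R| = 8.05.
|(P ∩ Q) ∖ R| = 27.6264 − 8.05 = 19.58.

19.58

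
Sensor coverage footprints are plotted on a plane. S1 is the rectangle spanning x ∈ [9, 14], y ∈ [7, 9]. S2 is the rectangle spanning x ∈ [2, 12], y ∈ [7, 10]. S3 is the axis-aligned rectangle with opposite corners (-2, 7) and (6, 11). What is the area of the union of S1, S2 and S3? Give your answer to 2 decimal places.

By inclusion–exclusion:
Individual areas: |S1| = 10, |S2| = 30, |S3| = 32.
|S1∩S2|: x∈[9,12], y∈[7,9] → 3·2 = 6.
|S1∩S3| = 0 (no overlap).
|S2∩S3|: x∈[2,6], y∈[7,10] → 4·3 = 12.
|S1∩S2∩S3| = 0.
|S1 ∪ S2 ∪ S3| = 72 − 18 + 0 = 54.00.

54.00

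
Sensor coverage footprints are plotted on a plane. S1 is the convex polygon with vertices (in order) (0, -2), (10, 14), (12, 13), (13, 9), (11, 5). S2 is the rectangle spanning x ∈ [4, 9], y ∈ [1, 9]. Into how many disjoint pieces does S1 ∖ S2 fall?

S1 ∖ S2 splits into 2 disjoint pieces (area 7.8714, area 32.0852).

2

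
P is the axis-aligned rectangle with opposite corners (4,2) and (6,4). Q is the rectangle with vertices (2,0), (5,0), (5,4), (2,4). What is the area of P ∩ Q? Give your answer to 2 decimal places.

2.00

|P∩Q|: x∈[4,5], y∈[2,4] → 1·2 = 2.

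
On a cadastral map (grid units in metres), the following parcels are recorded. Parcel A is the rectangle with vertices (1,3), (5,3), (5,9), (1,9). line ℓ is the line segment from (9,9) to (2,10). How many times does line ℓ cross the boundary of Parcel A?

The segment lies entirely outside Parcel A and never meets its boundary.

0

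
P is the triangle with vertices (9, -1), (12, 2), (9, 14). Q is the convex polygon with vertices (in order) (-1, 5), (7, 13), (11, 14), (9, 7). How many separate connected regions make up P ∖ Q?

P ∖ Q splits into 2 disjoint pieces (area 19.2333, area 0.0294).

2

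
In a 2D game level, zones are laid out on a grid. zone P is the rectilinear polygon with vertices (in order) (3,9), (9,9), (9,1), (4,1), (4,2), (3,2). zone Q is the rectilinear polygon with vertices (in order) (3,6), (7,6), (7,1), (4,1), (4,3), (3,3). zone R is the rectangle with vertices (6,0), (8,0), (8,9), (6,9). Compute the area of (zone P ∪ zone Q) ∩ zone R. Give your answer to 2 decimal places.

The region (zone P ∪ zone Q) ∩ zone R is the polygon with vertices (7,1), (6,1), (6,9), (8,9), (8,1).
By the shoelace formula its area is 16.00.

16.00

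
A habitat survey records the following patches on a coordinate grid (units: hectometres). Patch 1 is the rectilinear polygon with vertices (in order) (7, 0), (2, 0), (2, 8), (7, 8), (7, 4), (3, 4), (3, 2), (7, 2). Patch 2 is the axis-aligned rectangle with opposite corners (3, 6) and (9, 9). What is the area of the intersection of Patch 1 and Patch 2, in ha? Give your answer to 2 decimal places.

The intersection is the polygon with vertices (7,8), (7,6), (3,6), (3,8).
By the shoelace formula its area is 8.00.

8.00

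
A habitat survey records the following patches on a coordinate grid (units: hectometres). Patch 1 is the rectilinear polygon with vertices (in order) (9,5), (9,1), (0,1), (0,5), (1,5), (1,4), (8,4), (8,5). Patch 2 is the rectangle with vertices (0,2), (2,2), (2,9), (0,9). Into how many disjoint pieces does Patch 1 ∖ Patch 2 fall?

Patch 1 ∖ Patch 2 is a single connected region.

1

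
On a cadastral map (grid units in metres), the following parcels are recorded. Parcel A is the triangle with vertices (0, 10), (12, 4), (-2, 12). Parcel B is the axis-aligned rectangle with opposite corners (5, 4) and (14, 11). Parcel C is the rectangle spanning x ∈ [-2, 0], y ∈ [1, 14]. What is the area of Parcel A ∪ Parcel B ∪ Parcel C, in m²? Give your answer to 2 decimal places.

By inclusion–exclusion:
Individual areas: |Parcel A| = 6, |Parcel B| = 63, |Parcel C| = 26.
|Parcel A∩Parcel B| = 1.75.
|Parcel A∩Parcel C| = 0.8571.
|Parcel B∩Parcel C| = 0 (no overlap).
|Parcel A∩Parcel B∩Parcel C| = 0.
|Parcel A ∪ Parcel B ∪ Parcel C| = 95 − 2.6071 + 0 = 92.39.

92.39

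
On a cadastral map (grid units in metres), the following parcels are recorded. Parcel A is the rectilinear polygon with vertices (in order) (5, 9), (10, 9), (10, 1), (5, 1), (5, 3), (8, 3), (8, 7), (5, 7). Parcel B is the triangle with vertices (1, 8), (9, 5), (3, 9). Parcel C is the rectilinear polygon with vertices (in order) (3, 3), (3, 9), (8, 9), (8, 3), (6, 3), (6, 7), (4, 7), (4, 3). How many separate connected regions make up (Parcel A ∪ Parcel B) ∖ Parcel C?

(Parcel A ∪ Parcel B) ∖ Parcel C splits into 3 disjoint pieces (area 22, area 1, area 1.75).

3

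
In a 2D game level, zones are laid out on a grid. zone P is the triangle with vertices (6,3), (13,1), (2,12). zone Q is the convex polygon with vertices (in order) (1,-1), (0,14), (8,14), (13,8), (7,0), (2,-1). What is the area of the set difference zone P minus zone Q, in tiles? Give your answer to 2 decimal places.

|zone P| = 27.5, |zone P∩zone Q| = 22.8676.
|zone P ∖ zone Q| = |zone P| − |zone P∩zone Q| = 27.5 − 22.8676 = 4.63.

4.63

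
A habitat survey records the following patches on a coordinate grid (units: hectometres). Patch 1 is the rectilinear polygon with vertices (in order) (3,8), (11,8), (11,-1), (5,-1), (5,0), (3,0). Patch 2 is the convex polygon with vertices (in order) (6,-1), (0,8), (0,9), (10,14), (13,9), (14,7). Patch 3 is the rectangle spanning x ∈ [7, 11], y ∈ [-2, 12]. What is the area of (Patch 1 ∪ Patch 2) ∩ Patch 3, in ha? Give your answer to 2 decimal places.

52.00

The region (Patch 1 ∪ Patch 2) ∩ Patch 3 is the polygon with vertices (7,-1), (7,12), (11,12), (11,4), (11,-1).
By the shoelace formula its area is 52.00.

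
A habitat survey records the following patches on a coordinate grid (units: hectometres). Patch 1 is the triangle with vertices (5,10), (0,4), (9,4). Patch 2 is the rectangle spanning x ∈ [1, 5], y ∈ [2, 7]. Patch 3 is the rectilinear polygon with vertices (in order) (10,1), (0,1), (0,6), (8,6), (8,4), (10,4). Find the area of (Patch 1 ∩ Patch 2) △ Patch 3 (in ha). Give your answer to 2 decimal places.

41.18

|Patch 1 ∩ Patch 2| = 10.65.
|(Patch 1 ∩ Patch 2) ∩ Patch 3| = 7.7333.
|(Patch 1 ∩ Patch 2) △ Patch 3| = 10.65 + 46 − 15.4667 = 41.18.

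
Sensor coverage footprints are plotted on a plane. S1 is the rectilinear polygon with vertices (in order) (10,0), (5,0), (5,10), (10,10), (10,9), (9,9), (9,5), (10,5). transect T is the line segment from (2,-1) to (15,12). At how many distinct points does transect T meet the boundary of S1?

2

The segment meets the boundary at (9,6), (5,2).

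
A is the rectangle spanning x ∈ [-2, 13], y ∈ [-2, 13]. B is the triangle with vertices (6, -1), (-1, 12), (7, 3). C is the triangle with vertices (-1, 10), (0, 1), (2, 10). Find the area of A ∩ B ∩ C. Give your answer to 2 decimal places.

1.76

The intersection is the polygon with vertices (1.756,8.9), (1.438,7.472), (0.077,10), (0.778,10).
By the shoelace formula its area is 1.76.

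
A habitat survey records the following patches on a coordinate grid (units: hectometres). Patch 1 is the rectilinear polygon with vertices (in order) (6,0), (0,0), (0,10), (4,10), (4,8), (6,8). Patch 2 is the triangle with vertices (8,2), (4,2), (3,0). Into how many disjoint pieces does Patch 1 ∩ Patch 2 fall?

1

Patch 1 ∩ Patch 2 is a single connected region.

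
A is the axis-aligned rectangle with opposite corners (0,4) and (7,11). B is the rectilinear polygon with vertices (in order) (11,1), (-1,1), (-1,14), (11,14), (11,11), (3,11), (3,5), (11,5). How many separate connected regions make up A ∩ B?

1

A ∩ B is a single connected region.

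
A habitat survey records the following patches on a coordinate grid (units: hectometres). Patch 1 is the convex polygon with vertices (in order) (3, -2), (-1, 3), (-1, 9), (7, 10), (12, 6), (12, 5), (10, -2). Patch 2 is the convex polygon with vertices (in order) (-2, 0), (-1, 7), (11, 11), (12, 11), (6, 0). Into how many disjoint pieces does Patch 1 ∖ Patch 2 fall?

Patch 1 ∖ Patch 2 splits into 2 disjoint pieces (area 40.8532, area 9.3824).

2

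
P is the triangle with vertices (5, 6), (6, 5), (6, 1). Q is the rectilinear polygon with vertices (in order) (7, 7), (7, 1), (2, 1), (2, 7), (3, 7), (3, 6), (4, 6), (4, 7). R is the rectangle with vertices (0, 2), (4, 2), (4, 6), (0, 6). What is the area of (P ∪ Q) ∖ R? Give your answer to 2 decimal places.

21.00

|P ∪ Q| = 29.
|(P ∪ Q) ∩ R| = 8.
|(P ∪ Q) ∖ R| = 29 − 8 = 21.00.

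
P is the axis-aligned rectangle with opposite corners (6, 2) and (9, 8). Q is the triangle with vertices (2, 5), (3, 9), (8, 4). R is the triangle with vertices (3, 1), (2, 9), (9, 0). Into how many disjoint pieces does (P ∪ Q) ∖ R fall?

2

(P ∪ Q) ∖ R splits into 2 disjoint pieces (area 21.8566, area 0.3546).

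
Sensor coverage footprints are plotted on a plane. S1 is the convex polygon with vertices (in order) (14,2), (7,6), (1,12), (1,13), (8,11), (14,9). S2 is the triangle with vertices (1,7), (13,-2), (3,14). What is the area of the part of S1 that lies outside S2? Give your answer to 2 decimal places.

|S1| = 62, |S1∩S2| = 12.9566.
|S1 ∖ S2| = |S1| − |S1∩S2| = 62 − 12.9566 = 49.04.

49.04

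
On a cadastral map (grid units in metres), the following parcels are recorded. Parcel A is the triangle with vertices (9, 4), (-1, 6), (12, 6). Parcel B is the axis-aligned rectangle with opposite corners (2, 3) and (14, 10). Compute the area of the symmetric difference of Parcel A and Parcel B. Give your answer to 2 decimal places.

72.80

|Parcel A| = 13, |Parcel B| = 84, |Parcel A∩Parcel B| = 12.1.
|Parcel A △ Parcel B| = |Parcel A| + |Parcel B| − 2·|Parcel A∩Parcel B| = 13 + 84 − 24.2 = 72.80.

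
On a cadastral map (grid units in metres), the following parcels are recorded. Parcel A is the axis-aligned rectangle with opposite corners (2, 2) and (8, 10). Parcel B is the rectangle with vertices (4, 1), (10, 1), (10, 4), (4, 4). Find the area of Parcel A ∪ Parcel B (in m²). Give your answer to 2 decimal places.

By inclusion–exclusion:
Individual areas: |Parcel A| = 48, |Parcel B| = 18.
|Parcel A∩Parcel B|: x∈[4,8], y∈[2,4] → 4·2 = 8.
|Parcel A ∪ Parcel B| = 66 − 8 = 58.00.

58.00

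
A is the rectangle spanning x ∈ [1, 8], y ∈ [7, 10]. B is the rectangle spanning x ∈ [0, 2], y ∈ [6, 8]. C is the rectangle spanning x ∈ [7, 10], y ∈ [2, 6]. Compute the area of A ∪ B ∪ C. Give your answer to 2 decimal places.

By inclusion–exclusion:
Individual areas: |A| = 21, |B| = 4, |C| = 12.
|A∩B|: x∈[1,2], y∈[7,8] → 1·1 = 1.
|A∩C| = 0 (no overlap).
|B∩C| = 0 (no overlap).
|A∩B∩C| = 0.
|A ∪ B ∪ C| = 37 − 1 + 0 = 36.00.

36.00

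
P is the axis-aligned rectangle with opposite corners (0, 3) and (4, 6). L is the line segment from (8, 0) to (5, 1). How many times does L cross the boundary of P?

The segment lies entirely outside P and never meets its boundary.

0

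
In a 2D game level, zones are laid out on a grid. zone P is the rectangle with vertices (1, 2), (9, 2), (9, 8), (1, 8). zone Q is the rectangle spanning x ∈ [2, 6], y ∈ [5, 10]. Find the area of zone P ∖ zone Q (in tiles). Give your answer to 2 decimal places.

|zone P∩zone Q|: x∈[2,6], y∈[5,8] → 4·3 = 12.
|zone P| = 48.
|zone P ∖ zone Q| = |zone P| − |zone P∩zone Q| = 48 − 12 = 36.00.

36.00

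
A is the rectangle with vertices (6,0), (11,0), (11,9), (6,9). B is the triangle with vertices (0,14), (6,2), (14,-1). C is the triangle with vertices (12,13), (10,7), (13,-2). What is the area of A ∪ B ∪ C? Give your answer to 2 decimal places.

By inclusion–exclusion:
Individual areas: |A| = 45, |B| = 39, |C| = 18.
|A∩B| = 19.1518.
|A∩C| = 2.8333.
|B∩C| = 0.6629.
|A∩B∩C| = 0.
|A ∪ B ∪ C| = 102 − 22.648 + 0 = 79.35.

79.35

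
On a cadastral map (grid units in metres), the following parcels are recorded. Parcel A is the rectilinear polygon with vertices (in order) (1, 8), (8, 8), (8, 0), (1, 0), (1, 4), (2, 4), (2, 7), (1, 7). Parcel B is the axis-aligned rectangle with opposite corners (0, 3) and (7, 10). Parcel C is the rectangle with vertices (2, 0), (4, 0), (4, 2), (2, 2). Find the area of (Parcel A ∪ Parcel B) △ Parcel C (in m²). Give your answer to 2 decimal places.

71.00

|Parcel A ∪ Parcel B| = 75.
|(Parcel A ∪ Parcel B) ∩ Parcel C| = 4.
|(Parcel A ∪ Parcel B) △ Parcel C| = 75 + 4 − 8 = 71.00.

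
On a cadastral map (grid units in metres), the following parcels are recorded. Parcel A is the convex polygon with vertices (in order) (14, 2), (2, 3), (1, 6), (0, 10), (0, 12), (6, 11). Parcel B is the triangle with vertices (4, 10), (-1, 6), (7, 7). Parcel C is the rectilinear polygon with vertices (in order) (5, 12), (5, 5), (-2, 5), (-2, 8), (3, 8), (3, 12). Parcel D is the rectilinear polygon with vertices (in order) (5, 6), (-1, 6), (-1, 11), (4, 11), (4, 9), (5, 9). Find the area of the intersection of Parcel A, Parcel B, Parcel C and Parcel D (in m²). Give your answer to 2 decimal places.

8.76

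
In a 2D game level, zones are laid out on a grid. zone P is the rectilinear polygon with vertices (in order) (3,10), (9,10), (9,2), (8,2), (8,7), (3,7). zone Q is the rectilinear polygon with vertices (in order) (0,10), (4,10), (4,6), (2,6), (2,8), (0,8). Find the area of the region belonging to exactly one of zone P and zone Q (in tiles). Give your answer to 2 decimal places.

|zone P| = 23, |zone Q| = 12, |zone P∩zone Q| = 3.
|zone P △ zone Q| = |zone P| + |zone Q| − 2·|zone P∩zone Q| = 23 + 12 − 6 = 29.00.

29.00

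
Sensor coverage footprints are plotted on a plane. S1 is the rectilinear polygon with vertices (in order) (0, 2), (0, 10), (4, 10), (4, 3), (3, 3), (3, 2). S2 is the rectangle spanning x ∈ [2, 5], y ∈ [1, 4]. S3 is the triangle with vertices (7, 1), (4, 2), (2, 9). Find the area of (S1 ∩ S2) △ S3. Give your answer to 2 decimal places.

|S1 ∩ S2| = 3.
|(S1 ∩ S2) ∩ S3| = 0.4286.
|(S1 ∩ S2) △ S3| = 3 + 9.5 − 0.8571 = 11.64.

11.64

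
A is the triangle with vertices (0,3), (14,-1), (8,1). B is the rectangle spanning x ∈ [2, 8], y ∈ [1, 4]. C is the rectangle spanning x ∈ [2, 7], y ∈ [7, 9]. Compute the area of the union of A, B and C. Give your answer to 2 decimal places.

By inclusion–exclusion:
Individual areas: |A| = 2, |B| = 18, |C| = 10.
|A∩B| = 0.9286.
|A∩C| = 0.
|B∩C| = 0 (no overlap).
|A∩B∩C| = 0.
|A ∪ B ∪ C| = 30 − 0.9286 + 0 = 29.07.

29.07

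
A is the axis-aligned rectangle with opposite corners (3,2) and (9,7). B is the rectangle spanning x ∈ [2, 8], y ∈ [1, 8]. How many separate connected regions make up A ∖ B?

A ∖ B is a single connected region.

1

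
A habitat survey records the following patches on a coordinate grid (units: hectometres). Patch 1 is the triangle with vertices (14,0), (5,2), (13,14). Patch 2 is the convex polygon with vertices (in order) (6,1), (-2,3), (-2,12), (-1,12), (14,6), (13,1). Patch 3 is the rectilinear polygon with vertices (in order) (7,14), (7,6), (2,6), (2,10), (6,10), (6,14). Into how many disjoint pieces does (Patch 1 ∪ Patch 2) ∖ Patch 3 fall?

1

(Patch 1 ∪ Patch 2) ∖ Patch 3 is a single connected region.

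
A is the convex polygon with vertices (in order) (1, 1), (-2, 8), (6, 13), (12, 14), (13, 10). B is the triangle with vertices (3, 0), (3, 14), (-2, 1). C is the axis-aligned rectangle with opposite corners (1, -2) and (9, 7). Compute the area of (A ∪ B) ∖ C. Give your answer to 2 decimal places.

|A ∪ B| = 109.1263.
|(A ∪ B) ∩ C| = 27.1.
|(A ∪ B) ∖ C| = 109.1263 − 27.1 = 82.03.

82.03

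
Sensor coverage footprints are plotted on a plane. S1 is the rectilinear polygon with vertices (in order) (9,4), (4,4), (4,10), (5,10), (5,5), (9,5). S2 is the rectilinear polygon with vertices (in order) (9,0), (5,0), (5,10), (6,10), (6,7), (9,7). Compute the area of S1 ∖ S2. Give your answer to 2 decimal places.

|S1| = 10, |S1∩S2| = 4.
|S1 ∖ S2| = |S1| − |S1∩S2| = 10 − 4 = 6.00.

6.00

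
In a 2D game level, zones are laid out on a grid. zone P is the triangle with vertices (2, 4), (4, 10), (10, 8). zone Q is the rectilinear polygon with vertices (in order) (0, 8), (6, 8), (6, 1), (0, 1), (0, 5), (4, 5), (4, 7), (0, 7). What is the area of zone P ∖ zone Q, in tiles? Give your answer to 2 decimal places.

|zone P| = 20, |zone P∩zone Q| = 6.6667.
|zone P ∖ zone Q| = |zone P| − |zone P∩zone Q| = 20 − 6.6667 = 13.33.

13.33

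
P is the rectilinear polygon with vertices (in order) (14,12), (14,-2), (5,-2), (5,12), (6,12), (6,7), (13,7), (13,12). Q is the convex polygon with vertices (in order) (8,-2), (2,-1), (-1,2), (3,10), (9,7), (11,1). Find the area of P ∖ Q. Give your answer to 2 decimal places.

|P| = 91, |P∩Q| = 44.5.
|P ∖ Q| = |P| − |P∩Q| = 91 − 44.5 = 46.50.

46.50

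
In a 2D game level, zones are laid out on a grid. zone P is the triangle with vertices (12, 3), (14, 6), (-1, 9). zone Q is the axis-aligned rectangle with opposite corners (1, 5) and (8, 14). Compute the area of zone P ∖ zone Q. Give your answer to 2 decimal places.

15.46

|zone P| = 25.5, |zone P∩zone Q| = 10.0436.
|zone P ∖ zone Q| = |zone P| − |zone P∩zone Q| = 25.5 − 10.0436 = 15.46.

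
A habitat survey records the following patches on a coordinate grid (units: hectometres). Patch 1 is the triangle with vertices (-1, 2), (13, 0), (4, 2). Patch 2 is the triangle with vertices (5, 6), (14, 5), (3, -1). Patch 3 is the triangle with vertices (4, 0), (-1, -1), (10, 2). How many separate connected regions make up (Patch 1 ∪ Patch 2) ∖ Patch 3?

3

(Patch 1 ∪ Patch 2) ∖ Patch 3 splits into 3 disjoint pieces (area 32.1298, area 1.35, area 1.0173).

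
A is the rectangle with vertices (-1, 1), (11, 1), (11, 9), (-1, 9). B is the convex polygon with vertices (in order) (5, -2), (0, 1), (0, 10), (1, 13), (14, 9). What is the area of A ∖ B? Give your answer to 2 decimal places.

15.68

|A| = 96, |A∩B| = 80.3182.
|A ∖ B| = |A| − |A∩B| = 96 − 80.3182 = 15.68.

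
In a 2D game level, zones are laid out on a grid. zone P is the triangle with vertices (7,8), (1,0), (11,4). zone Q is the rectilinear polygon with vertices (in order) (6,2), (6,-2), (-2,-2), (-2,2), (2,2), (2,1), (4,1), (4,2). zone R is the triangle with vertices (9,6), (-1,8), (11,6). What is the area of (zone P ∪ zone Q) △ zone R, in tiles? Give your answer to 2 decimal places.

56.73

|zone P ∪ zone Q| = 56.2833.
|(zone P ∪ zone Q) ∩ zone R| = 0.7755.
|(zone P ∪ zone Q) △ zone R| = 56.2833 + 2 − 1.551 = 56.73.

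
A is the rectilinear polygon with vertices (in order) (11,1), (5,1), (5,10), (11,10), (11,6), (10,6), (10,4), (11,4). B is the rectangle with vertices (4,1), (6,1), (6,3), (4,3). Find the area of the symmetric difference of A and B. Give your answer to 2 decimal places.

52.00

|A| = 52, |B| = 4, |A∩B| = 2.
|A △ B| = |A| + |B| − 2·|A∩B| = 52 + 4 − 4 = 52.00.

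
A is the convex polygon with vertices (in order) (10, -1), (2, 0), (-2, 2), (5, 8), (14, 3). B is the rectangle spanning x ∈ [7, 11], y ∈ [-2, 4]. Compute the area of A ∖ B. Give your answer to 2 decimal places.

|A| = 80.5, |A∩B| = 18.9375.
|A ∖ B| = |A| − |A∩B| = 80.5 − 18.9375 = 61.56.

61.56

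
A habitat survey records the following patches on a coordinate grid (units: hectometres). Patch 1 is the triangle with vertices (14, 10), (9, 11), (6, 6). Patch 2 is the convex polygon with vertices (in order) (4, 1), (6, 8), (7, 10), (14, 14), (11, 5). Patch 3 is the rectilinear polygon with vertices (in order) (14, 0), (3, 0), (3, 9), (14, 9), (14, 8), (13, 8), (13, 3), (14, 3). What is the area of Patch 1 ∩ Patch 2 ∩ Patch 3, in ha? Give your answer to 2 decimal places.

The intersection is the polygon with vertices (7.8,9), (12,9), (6,6).
By the shoelace formula its area is 6.30.

6.30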